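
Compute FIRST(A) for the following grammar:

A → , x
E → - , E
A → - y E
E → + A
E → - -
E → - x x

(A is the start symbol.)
{ ',', '-' }

From A → , x:
  - ',' is a terminal: add ',' and stop
From A → - y E:
  - '-' is a terminal: add '-' and stop

Collecting: FIRST(A) = { ',', '-' }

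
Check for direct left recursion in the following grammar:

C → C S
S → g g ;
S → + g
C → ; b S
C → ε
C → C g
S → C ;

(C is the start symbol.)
Yes, C is left-recursive

C → C S: LEFT RECURSIVE (starts with C)
S → g g ;: starts with g
S → + g: starts with '+'
C → ; b S: starts with ';'
C → ε: starts with ε
C → C g: LEFT RECURSIVE (starts with C)
S → C ;: starts with C

The grammar has direct left recursion on: C.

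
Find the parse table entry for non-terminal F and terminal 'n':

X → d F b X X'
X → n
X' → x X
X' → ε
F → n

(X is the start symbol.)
To find M[F, 'n'], we find productions for F where 'n' is in the predict set (PREDICT(N → α) = (FIRST(α) \ {ε}) ∪ (FOLLOW(N) if α ⇒* ε)).

F → n: PREDICT = { 'n' }
  'n' is in predict set, so this production goes in M[F, 'n']

M[F, 'n'] = F → n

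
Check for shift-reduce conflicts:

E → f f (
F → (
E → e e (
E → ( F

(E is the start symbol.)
No shift-reduce conflicts

A shift-reduce conflict occurs when an LR(0) state has both:
  - a complete (reduce) item [A → α .] (dot at the end), and
  - a shift item [B → β . c γ] (dot before a terminal).

Augment with E' → E and build the canonical LR(0) collection (I0 = CLOSURE({[E' → . E]}), then GOTO on every symbol after a dot until no new states appear). It has 11 states:
  I0: { [E → . ( F], [E → . e e (], [E → . f f (], [E' → . E] }  — shift
  I1: { [E → ( . F], [F → . (] }  — shift
  I2: { [E' → E .] }  — accept
  I3: { [E → e . e (] }  — shift
  I4: { [E → f . f (] }  — shift
  I5: { [E → f f . (] }  — shift
  I6: { [E → f f ( .] }  — reduce
  I7: { [E → e e . (] }  — shift
  I8: { [E → e e ( .] }  — reduce
  I9: { [F → ( .] }  — reduce
  I10: { [E → ( F .] }  — reduce

No state contains both a complete item and a shift item.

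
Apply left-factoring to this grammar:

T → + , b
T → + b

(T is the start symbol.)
Left-factoring transforms A → αβ₁ | αβ₂ into A → αA' and A' → β₁ | β₂
(α is the longest common prefix among the alternatives). Repeat until
no nonterminal has two alternatives with a common prefix.

Round 1: T has alternatives sharing prefix '+'. Introduce T': T → + T'
  Add: T' → , b
  Add: T' → b

No remaining common prefixes — done.

Resulting grammar:
T → + T'
T' → , b
T' → b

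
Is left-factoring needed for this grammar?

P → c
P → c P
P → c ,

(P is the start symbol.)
Yes, P has productions with common prefix 'c'

Left-factoring is needed when two productions for the same non-terminal
share a common prefix on the right-hand side.

Productions for P:
  P → c
  P → c P
  P → c ,

Found common prefix 'c' in productions for P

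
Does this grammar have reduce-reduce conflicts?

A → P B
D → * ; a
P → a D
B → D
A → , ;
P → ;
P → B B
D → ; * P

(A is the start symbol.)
A reduce-reduce conflict occurs when an LR(0) state has two complete items [A → α .] and [B → β .] — both call for a reduction, and with no lookahead the parser cannot choose between them.

Augment with A' → A and build the canonical LR(0) collection (I0 = CLOSURE({[A' → . A]}), then GOTO on every symbol after a dot until no new states appear). It has 18 states:
  I0: { [A → . , ;], [A → . P B], [A' → . A], [B → . D], [D → . * ; a], [D → . ; * P], [P → . ;], [P → . B B], [P → . a D] }  — shift
  I1: { [D → * . ; a] }  — shift
  I2: { [A → , . ;] }  — shift
  I3: { [D → ; . * P], [P → ; .] }  — shift, reduce
  I4: { [A' → A .] }  — accept
  I5: { [B → . D], [D → . * ; a], [D → . ; * P], [P → B . B] }  — shift
  I6: { [B → D .] }  — reduce
  I7: { [A → P . B], [B → . D], [D → . * ; a], [D → . ; * P] }  — shift
  I8: { [D → . * ; a], [D → . ; * P], [P → a . D] }  — shift
  I9: { [D → ; . * P] }  — shift
  I10: { [P → a D .] }  — reduce
  I11: { [B → . D], [D → . * ; a], [D → . ; * P], [D → ; * . P], [P → . ;], [P → . B B], [P → . a D] }  — shift
  I12: { [D → ; * P .] }  — reduce
  I13: { [A → P B .] }  — reduce
  I14: { [P → B B .] }  — reduce
  I15: { [A → , ; .] }  — reduce
  I16: { [D → * ; . a] }  — shift
  I17: { [D → * ; a .] }  — reduce

No state contains more than one complete item.

Answer: No reduce-reduce conflicts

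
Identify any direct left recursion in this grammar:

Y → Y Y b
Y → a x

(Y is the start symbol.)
Direct left recursion occurs when N → N α for some non-terminal N (the right-hand side begins with the left-hand side itself).

Y → Y Y b: LEFT RECURSIVE (starts with Y)
Y → a x: starts with a

The grammar has direct left recursion on: Y.

Answer: Yes, Y is left-recursive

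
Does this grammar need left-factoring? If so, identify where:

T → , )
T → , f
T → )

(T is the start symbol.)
Yes, T has productions with common prefix ','

Left-factoring is needed when two productions for the same non-terminal
share a common prefix on the right-hand side.

Productions for T:
  T → , )
  T → , f
  T → )

Found common prefix ',' in productions for T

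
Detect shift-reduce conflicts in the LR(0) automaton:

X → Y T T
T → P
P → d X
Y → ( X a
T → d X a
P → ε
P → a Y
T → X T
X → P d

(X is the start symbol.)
Yes — I0: [P → .] vs [P → . a Y]; I1: [P → .] vs [P → . a Y]; I4: [P → .] vs [P → . a Y]; I6: [P → .] vs [P → . a Y]; I9: [T → P .] vs [X → P . d]; I10: [P → .] vs [P → . a Y]; I11: [P → .] vs [P → . a Y]; I12: [P → .] vs [P → . a Y]; I13: [P → d X .] vs [T → d X . a]

A shift-reduce conflict occurs when an LR(0) state has both:
  - a complete (reduce) item [A → α .] (dot at the end), and
  - a shift item [B → β . c γ] (dot before a terminal).

Augment with X' → X and build the canonical LR(0) collection (I0 = CLOSURE({[X' → . X]}), then GOTO on every symbol after a dot until no new states appear). It has 20 states:
  I0: { [P → . a Y], [P → . d X], [P → .], [X → . P d], [X → . Y T T], [X' → . X], [Y → . ( X a] }  — shift, reduce
  I1: { [P → . a Y], [P → . d X], [P → .], [X → . P d], [X → . Y T T], [Y → ( . X a], [Y → . ( X a] }  — shift, reduce
  I2: { [X → P . d] }  — shift
  I3: { [X' → X .] }  — accept
  I4: { [P → . a Y], [P → . d X], [P → .], [T → . P], [T → . X T], [T → . d X a], [X → . P d], [X → . Y T T], [X → Y . T T], [Y → . ( X a] }  — shift, reduce
  I5: { [P → a . Y], [Y → . ( X a] }  — shift
  I6: { [P → . a Y], [P → . d X], [P → .], [P → d . X], [X → . P d], [X → . Y T T], [Y → . ( X a] }  — shift, reduce
  I7: { [P → d X .] }  — reduce
  I8: { [P → a Y .] }  — reduce
  I9: { [T → P .], [X → P . d] }  — shift, reduce
  I10: { [P → . a Y], [P → . d X], [P → .], [T → . P], [T → . X T], [T → . d X a], [X → . P d], [X → . Y T T], [X → Y T . T], [Y → . ( X a] }  — shift, reduce
  I11: { [P → . a Y], [P → . d X], [P → .], [T → . P], [T → . X T], [T → . d X a], [T → X . T], [X → . P d], [X → . Y T T], [Y → . ( X a] }  — shift, reduce
  I12: { [P → . a Y], [P → . d X], [P → .], [P → d . X], [T → d . X a], [X → . P d], [X → . Y T T], [Y → . ( X a] }  — shift, reduce
  I13: { [P → d X .], [T → d X . a] }  — shift, reduce
  I14: { [T → d X a .] }  — reduce
  I15: { [T → X T .] }  — reduce
  I16: { [X → Y T T .] }  — reduce
  I17: { [X → P d .] }  — reduce
  I18: { [Y → ( X . a] }  — shift
  I19: { [Y → ( X a .] }  — reduce

I0 contains reduce item [P → .] and shift items [P → . a Y], [P → . d X], [Y → . ( X a] — shift-reduce conflict.
I1 contains reduce item [P → .] and shift items [P → . a Y], [P → . d X], [Y → . ( X a] — shift-reduce conflict.
I4 contains reduce item [P → .] and shift items [P → . a Y], [P → . d X], [T → . d X a], [Y → . ( X a] — shift-reduce conflict.
I6 contains reduce item [P → .] and shift items [P → . a Y], [P → . d X], [Y → . ( X a] — shift-reduce conflict.
I9 contains reduce item [T → P .] and shift item [X → P . d] — shift-reduce conflict.
I10 contains reduce item [P → .] and shift items [P → . a Y], [P → . d X], [T → . d X a], [Y → . ( X a] — shift-reduce conflict.
I11 contains reduce item [P → .] and shift items [P → . a Y], [P → . d X], [T → . d X a], [Y → . ( X a] — shift-reduce conflict.
I12 contains reduce item [P → .] and shift items [P → . a Y], [P → . d X], [Y → . ( X a] — shift-reduce conflict.
I13 contains reduce item [P → d X .] and shift item [T → d X . a] — shift-reduce conflict.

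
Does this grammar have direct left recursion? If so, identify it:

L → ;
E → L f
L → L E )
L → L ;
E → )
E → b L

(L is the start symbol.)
L → ;: starts with ';'
E → L f: starts with L
L → L E ): LEFT RECURSIVE (starts with L)
L → L ;: LEFT RECURSIVE (starts with L)
E → ): starts with ')'
E → b L: starts with b

The grammar has direct left recursion on: L.

Answer: Yes, L is left-recursive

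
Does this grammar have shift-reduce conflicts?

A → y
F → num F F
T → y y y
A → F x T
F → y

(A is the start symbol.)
No shift-reduce conflicts

A shift-reduce conflict occurs when an LR(0) state has both:
  - a complete (reduce) item [A → α .] (dot at the end), and
  - a shift item [B → β . c γ] (dot before a terminal).

Augment with A' → A and build the canonical LR(0) collection (I0 = CLOSURE({[A' → . A]}), then GOTO on every symbol after a dot until no new states appear). It has 13 states:
  I0: { [A → . F x T], [A → . y], [A' → . A], [F → . num F F], [F → . y] }  — shift
  I1: { [A' → A .] }  — accept
  I2: { [A → F . x T] }  — shift
  I3: { [F → . num F F], [F → . y], [F → num . F F] }  — shift
  I4: { [A → y .], [F → y .] }  — 2 reduces
  I5: { [F → . num F F], [F → . y], [F → num F . F] }  — shift
  I6: { [F → y .] }  — reduce
  I7: { [F → num F F .] }  — reduce
  I8: { [A → F x . T], [T → . y y y] }  — shift
  I9: { [A → F x T .] }  — reduce
  I10: { [T → y . y y] }  — shift
  I11: { [T → y y . y] }  — shift
  I12: { [T → y y y .] }  — reduce

No state contains both a complete item and a shift item.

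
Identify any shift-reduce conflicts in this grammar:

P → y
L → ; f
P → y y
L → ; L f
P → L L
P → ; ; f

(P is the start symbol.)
A shift-reduce conflict occurs when an LR(0) state has both:
  - a complete (reduce) item [A → α .] (dot at the end), and
  - a shift item [B → β . c γ] (dot before a terminal).

Augment with P' → P and build the canonical LR(0) collection (I0 = CLOSURE({[P' → . P]}), then GOTO on every symbol after a dot until no new states appear). It has 13 states:
  I0: { [L → . ; L f], [L → . ; f], [P → . ; ; f], [P → . L L], [P → . y y], [P → . y], [P' → . P] }  — shift
  I1: { [L → . ; L f], [L → . ; f], [L → ; . L f], [L → ; . f], [P → ; . ; f] }  — shift
  I2: { [L → . ; L f], [L → . ; f], [P → L . L] }  — shift
  I3: { [P' → P .] }  — accept
  I4: { [P → y . y], [P → y .] }  — shift, reduce
  I5: { [P → y y .] }  — reduce
  I6: { [L → . ; L f], [L → . ; f], [L → ; . L f], [L → ; . f] }  — shift
  I7: { [P → L L .] }  — reduce
  I8: { [L → ; L . f] }  — shift
  I9: { [L → ; f .] }  — reduce
  I10: { [L → ; L f .] }  — reduce
  I11: { [L → . ; L f], [L → . ; f], [L → ; . L f], [L → ; . f], [P → ; ; . f] }  — shift
  I12: { [L → ; f .], [P → ; ; f .] }  — 2 reduces

I4 contains reduce item [P → y .] and shift item [P → y . y] — shift-reduce conflict.

Answer: Yes — I4: [P → y .] vs [P → y . y]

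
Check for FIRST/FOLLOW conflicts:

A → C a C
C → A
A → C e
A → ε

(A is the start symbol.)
A FIRST/FOLLOW conflict occurs when a non-terminal N has a nullable alternative N → β (β ⇒* ε) and another alternative N → α with FIRST(α) ∩ FOLLOW(N) ≠ ∅: on such a lookahead the parser cannot decide between expanding α and letting N vanish via β.

Nullable non-terminals: A, C.
FIRST sets used below: FIRST(C) = { 'a', 'e', ε }

A: nullable alternative(s) A → ε; FOLLOW(A) = { $, 'a', 'e' }
  A → C a C: FIRST \ {ε} = { 'a', 'e' } — overlaps FOLLOW(A) on { 'a', 'e' }: CONFLICT
  A → C e: FIRST \ {ε} = { 'a', 'e' } — overlaps FOLLOW(A) on { 'a', 'e' }: CONFLICT
  A → ε: FIRST \ {ε} = { } — this is the only nullable alternative, skip
C has a nullable alternative but only one production, so nothing to check.

So the grammar has 2 FIRST/FOLLOW conflicts (marked CONFLICT above).

Answer: Yes. A → C a C with FOLLOW(A) on { 'a', 'e' }; A → C e with FOLLOW(A) on { 'a', 'e' }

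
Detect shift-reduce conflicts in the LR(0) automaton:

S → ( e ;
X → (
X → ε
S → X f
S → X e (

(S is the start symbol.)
A shift-reduce conflict occurs when an LR(0) state has both:
  - a complete (reduce) item [A → α .] (dot at the end), and
  - a shift item [B → β . c γ] (dot before a terminal).

Augment with S' → S and build the canonical LR(0) collection (I0 = CLOSURE({[S' → . S]}), then GOTO on every symbol after a dot until no new states appear). It has 9 states:
  I0: { [S → . ( e ;], [S → . X e (], [S → . X f], [S' → . S], [X → . (], [X → .] }  — shift, reduce
  I1: { [S → ( . e ;], [X → ( .] }  — shift, reduce
  I2: { [S' → S .] }  — accept
  I3: { [S → X . e (], [S → X . f] }  — shift
  I4: { [S → X e . (] }  — shift
  I5: { [S → X f .] }  — reduce
  I6: { [S → X e ( .] }  — reduce
  I7: { [S → ( e . ;] }  — shift
  I8: { [S → ( e ; .] }  — reduce

I0 contains reduce item [X → .] and shift items [S → . ( e ;], [X → . (] — shift-reduce conflict.
I1 contains reduce item [X → ( .] and shift item [S → ( . e ;] — shift-reduce conflict.

Answer: Yes — I0: [X → .] vs [S → . ( e ;]; I1: [X → ( .] vs [S → ( . e ;]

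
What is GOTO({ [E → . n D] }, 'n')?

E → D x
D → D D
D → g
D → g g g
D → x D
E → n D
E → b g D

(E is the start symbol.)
{ [D → . D D], [D → . g g g], [D → . g], [D → . x D], [E → n . D] }

GOTO(I, 'n') = CLOSURE({ [A → αX.β] : [A → α.Xβ] ∈ I, X = 'n' })

Items with dot before 'n', with the dot advanced:
  [E → . n D] → [E → n . D]
Closure of the advanced items:
  [E → n . D] has the dot before D: add [D → . D D], [D → . g], [D → . g g g], [D → . x D]

GOTO = { [D → . D D], [D → . g g g], [D → . g], [D → . x D], [E → n . D] }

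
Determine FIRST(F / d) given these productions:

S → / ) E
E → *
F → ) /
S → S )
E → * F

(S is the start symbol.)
{ ')' }

FIRST sets of the non-terminals involved (from the grammar, by fixed-point iteration):
  FIRST(F) = { ')' }

To compute FIRST(F / d), process the symbols left to right:
Symbol F is a non-terminal. Add FIRST(F) \ {ε} = { ')' }
F is not nullable (ε ∉ FIRST(F)), so stop here.
FIRST(F / d) = { ')' }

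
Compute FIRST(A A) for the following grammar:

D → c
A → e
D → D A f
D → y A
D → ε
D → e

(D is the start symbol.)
FIRST sets of the non-terminals involved (from the grammar, by fixed-point iteration):
  FIRST(A) = { 'e' }

To compute FIRST(A A), process the symbols left to right:
Symbol A is a non-terminal. Add FIRST(A) \ {ε} = { 'e' }
A is not nullable (ε ∉ FIRST(A)), so stop here.
FIRST(A A) = { 'e' }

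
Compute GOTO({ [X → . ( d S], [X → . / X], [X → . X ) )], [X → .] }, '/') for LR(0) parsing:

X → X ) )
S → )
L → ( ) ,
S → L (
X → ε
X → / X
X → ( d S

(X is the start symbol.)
{ [X → . ( d S], [X → . / X], [X → . X ) )], [X → .], [X → / . X] }

GOTO(I, '/') = CLOSURE({ [A → αX.β] : [A → α.Xβ] ∈ I, X = '/' })

Items with dot before '/', with the dot advanced:
  [X → . / X] → [X → / . X]
Closure of the advanced items:
  [X → / . X] has the dot before X: add [X → . X ) )], [X → .], [X → . / X], [X → . ( d S]

GOTO = { [X → . ( d S], [X → . / X], [X → . X ) )], [X → .], [X → / . X] }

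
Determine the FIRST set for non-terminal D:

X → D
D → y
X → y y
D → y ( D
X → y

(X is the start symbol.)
From D → y:
  - y is a terminal: add 'y' and stop
From D → y ( D:
  - y is a terminal: add 'y' and stop

Collecting: FIRST(D) = { 'y' }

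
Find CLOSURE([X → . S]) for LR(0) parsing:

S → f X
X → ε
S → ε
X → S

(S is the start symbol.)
{ [S → . f X], [S → .], [X → . S] }

To compute CLOSURE, for each item [A → α.Bβ] where B is a non-terminal, add [B → .γ] for all productions B → γ; repeat for the newly added items until nothing changes.

Start with: [X → . S]
  [X → . S] has the dot before S: add [S → . f X], [S → .]
No further items can be added.

CLOSURE = { [S → . f X], [S → .], [X → . S] }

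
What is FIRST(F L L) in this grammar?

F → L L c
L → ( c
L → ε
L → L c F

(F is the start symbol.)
FIRST sets of the non-terminals involved (from the grammar, by fixed-point iteration):
  FIRST(F) = { '(', 'c' }

To compute FIRST(F L L), process the symbols left to right:
Symbol F is a non-terminal. Add FIRST(F) \ {ε} = { '(', 'c' }
F is not nullable (ε ∉ FIRST(F)), so stop here.
FIRST(F L L) = { '(', 'c' }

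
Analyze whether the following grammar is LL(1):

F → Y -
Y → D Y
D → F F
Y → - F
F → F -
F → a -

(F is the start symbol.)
No. Predict set conflict for F: { '-', 'a' }

A grammar is LL(1) if for each non-terminal N with multiple productions, the predict sets of those productions are pairwise disjoint, where PREDICT(N → α) = (FIRST(α) \ {ε}) ∪ (FOLLOW(N) if α ⇒* ε).

Relevant sets:
  FIRST(Y) = { '-', 'a' }
  FIRST(F) = { '-', 'a' }
  FIRST(D) = { '-', 'a' }

For F:
  PREDICT(F → Y '-') = { '-', 'a' }
  PREDICT(F → F '-') = { '-', 'a' }
  PREDICT(F → a '-') = { 'a' }
For Y:
  PREDICT(Y → D Y) = { '-', 'a' }
  PREDICT(Y → '-' F) = { '-' }
D has a single production, so nothing to check there.

Conflict found: Predict set conflict for F: { '-', 'a' }
The grammar is NOT LL(1).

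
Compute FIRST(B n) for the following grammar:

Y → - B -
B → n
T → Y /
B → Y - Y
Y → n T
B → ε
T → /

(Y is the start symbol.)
{ '-', 'n' }

FIRST sets of the non-terminals involved (from the grammar, by fixed-point iteration):
  FIRST(B) = { '-', 'n', ε }

To compute FIRST(B n), process the symbols left to right:
Symbol B is a non-terminal. Add FIRST(B) \ {ε} = { '-', 'n' }
B is nullable (ε ∈ FIRST(B)), continue to the next symbol.
Symbol n is a terminal. Add 'n' and stop.
FIRST(B n) = { '-', 'n' }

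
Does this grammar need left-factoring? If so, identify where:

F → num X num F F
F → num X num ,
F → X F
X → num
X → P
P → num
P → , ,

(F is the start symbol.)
Left-factoring is needed when two productions for the same non-terminal
share a common prefix on the right-hand side.

Productions for F:
  F → num X num F F
  F → num X num ,
  F → X F
Productions for X:
  X → num
  X → P
Productions for P:
  P → num
  P → , ,

Found common prefix 'num X num' in productions for F

Answer: Yes, F has productions with common prefix 'num X num'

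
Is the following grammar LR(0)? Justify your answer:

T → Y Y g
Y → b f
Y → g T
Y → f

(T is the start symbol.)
A grammar is LR(0) if no state in the canonical LR(0) collection has:
  - both a shift item (dot before a terminal) and a complete item (shift-reduce conflict), or
  - two or more complete items (reduce-reduce conflict; the accept item [T' → T .] counts as a complete item here).

Augment with T' → T and build the canonical LR(0) collection (I0 = CLOSURE({[T' → . T]}), then GOTO on every symbol after a dot until no new states appear). It has 10 states:
  I0: { [T → . Y Y g], [T' → . T], [Y → . b f], [Y → . f], [Y → . g T] }  — shift
  I1: { [T' → T .] }  — accept
  I2: { [T → Y . Y g], [Y → . b f], [Y → . f], [Y → . g T] }  — shift
  I3: { [Y → b . f] }  — shift
  I4: { [Y → f .] }  — reduce
  I5: { [T → . Y Y g], [Y → . b f], [Y → . f], [Y → . g T], [Y → g . T] }  — shift
  I6: { [Y → g T .] }  — reduce
  I7: { [Y → b f .] }  — reduce
  I8: { [T → Y Y . g] }  — shift
  I9: { [T → Y Y g .] }  — reduce

Every state is either a pure shift/goto state or contains exactly one complete item and nothing to shift — no conflicts. The grammar is LR(0).

Answer: Yes, the grammar is LR(0)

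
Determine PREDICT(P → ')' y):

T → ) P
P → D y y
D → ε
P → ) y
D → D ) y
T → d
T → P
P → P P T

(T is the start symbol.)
PREDICT(P → ')' y) = (FIRST(RHS) \ {ε}) ∪ (FOLLOW(P) if ε ∈ FIRST(RHS), i.e. RHS ⇒* ε)
FIRST(')' y) = { ')' }
ε ∉ FIRST(')' y), so FOLLOW(P) is not added.
PREDICT(P → ')' y) = { ')' }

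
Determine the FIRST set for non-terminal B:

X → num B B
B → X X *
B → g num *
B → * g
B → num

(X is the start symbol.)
{ '*', 'g', 'num' }

To compute FIRST(B), examine every production with B on the left-hand side, reading each right-hand side left to right until a non-nullable symbol is reached.

FIRST sets of the other non-terminals involved (by the same procedure, iterated to a fixed point):
  FIRST(X) = { 'num' }

From B → X X *:
  - X is a non-terminal: add FIRST(X) \ {ε} = { 'num' }
    X is not nullable, so stop
From B → g num *:
  - g is a terminal: add 'g' and stop
From B → * g:
  - '*' is a terminal: add '*' and stop
From B → num:
  - num is a terminal: add 'num' and stop

Collecting: FIRST(B) = { '*', 'g', 'num' }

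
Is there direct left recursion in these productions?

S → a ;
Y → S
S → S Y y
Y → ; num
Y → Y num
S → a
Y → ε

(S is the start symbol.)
Yes, S, Y are left-recursive

S → a ;: starts with a
Y → S: starts with S
S → S Y y: LEFT RECURSIVE (starts with S)
Y → ; num: starts with ';'
Y → Y num: LEFT RECURSIVE (starts with Y)
S → a: starts with a
Y → ε: starts with ε

The grammar has direct left recursion on: S, Y.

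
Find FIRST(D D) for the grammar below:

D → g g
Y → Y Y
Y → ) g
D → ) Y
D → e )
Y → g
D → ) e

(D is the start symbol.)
{ ')', 'e', 'g' }

FIRST sets of the non-terminals involved (from the grammar, by fixed-point iteration):
  FIRST(D) = { ')', 'e', 'g' }

To compute FIRST(D D), process the symbols left to right:
Symbol D is a non-terminal. Add FIRST(D) \ {ε} = { ')', 'e', 'g' }
D is not nullable (ε ∉ FIRST(D)), so stop here.
FIRST(D D) = { ')', 'e', 'g' }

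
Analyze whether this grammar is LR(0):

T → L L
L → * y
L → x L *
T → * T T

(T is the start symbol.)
Yes, the grammar is LR(0)

A grammar is LR(0) if no state in the canonical LR(0) collection has:
  - both a shift item (dot before a terminal) and a complete item (shift-reduce conflict), or
  - two or more complete items (reduce-reduce conflict; the accept item [T' → T .] counts as a complete item here).

Augment with T' → T and build the canonical LR(0) collection (I0 = CLOSURE({[T' → . T]}), then GOTO on every symbol after a dot until no new states appear). It has 12 states:
  I0: { [L → . * y], [L → . x L *], [T → . * T T], [T → . L L], [T' → . T] }  — shift
  I1: { [L → * . y], [L → . * y], [L → . x L *], [T → * . T T], [T → . * T T], [T → . L L] }  — shift
  I2: { [L → . * y], [L → . x L *], [T → L . L] }  — shift
  I3: { [T' → T .] }  — accept
  I4: { [L → . * y], [L → . x L *], [L → x . L *] }  — shift
  I5: { [L → * . y] }  — shift
  I6: { [L → x L . *] }  — shift
  I7: { [L → x L * .] }  — reduce
  I8: { [L → * y .] }  — reduce
  I9: { [T → L L .] }  — reduce
  I10: { [L → . * y], [L → . x L *], [T → * T . T], [T → . * T T], [T → . L L] }  — shift
  I11: { [T → * T T .] }  — reduce

Every state is either a pure shift/goto state or contains exactly one complete item and nothing to shift — no conflicts. The grammar is LR(0).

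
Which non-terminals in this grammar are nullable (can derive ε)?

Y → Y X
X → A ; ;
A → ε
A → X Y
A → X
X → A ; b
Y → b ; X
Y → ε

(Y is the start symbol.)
{ 'A', 'Y' }

ε-productions: A → ε, Y → ε
So A, Y are immediately nullable.
No further non-terminal can be added: every production for the remaining non-terminals contains a terminal or a non-nullable non-terminal.
Nullable = { 'A', 'Y' }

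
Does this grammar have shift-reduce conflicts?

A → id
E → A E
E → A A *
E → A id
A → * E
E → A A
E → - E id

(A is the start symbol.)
A shift-reduce conflict occurs when an LR(0) state has both:
  - a complete (reduce) item [A → α .] (dot at the end), and
  - a shift item [B → β . c γ] (dot before a terminal).

Augment with A' → A and build the canonical LR(0) collection (I0 = CLOSURE({[A' → . A]}), then GOTO on every symbol after a dot until no new states appear). It has 13 states:
  I0: { [A → . * E], [A → . id], [A' → . A] }  — shift
  I1: { [A → * . E], [A → . * E], [A → . id], [E → . - E id], [E → . A A *], [E → . A A], [E → . A E], [E → . A id] }  — shift
  I2: { [A' → A .] }  — accept
  I3: { [A → id .] }  — reduce
  I4: { [A → . * E], [A → . id], [E → - . E id], [E → . - E id], [E → . A A *], [E → . A A], [E → . A E], [E → . A id] }  — shift
  I5: { [A → . * E], [A → . id], [E → . - E id], [E → . A A *], [E → . A A], [E → . A E], [E → . A id], [E → A . A *], [E → A . A], [E → A . E], [E → A . id] }  — shift
  I6: { [A → * E .] }  — reduce
  I7: { [A → . * E], [A → . id], [E → . - E id], [E → . A A *], [E → . A A], [E → . A E], [E → . A id], [E → A . A *], [E → A . A], [E → A . E], [E → A . id], [E → A A . *], [E → A A .] }  — shift, reduce
  I8: { [E → A E .] }  — reduce
  I9: { [A → id .], [E → A id .] }  — 2 reduces
  I10: { [A → * . E], [A → . * E], [A → . id], [E → . - E id], [E → . A A *], [E → . A A], [E → . A E], [E → . A id], [E → A A * .] }  — shift, reduce
  I11: { [E → - E . id] }  — shift
  I12: { [E → - E id .] }  — reduce

I7 contains reduce item [E → A A .] and shift items [A → . * E], [A → . id], [E → . - E id], [E → A A . *], [E → A . id] — shift-reduce conflict.
I10 contains reduce item [E → A A * .] and shift items [A → . * E], [A → . id], [E → . - E id] — shift-reduce conflict.

Answer: Yes — I7: [E → A A .] vs [A → . * E]; I10: [E → A A * .] vs [A → . * E]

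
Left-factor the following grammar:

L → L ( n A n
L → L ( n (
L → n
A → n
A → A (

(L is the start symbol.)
Left-factoring transforms A → αβ₁ | αβ₂ into A → αA' and A' → β₁ | β₂
(α is the longest common prefix among the alternatives). Repeat until
no nonterminal has two alternatives with a common prefix.

Round 1: L has alternatives sharing prefix 'L ( n'. Introduce L': L → L ( n L'
  Add: L' → A n
  Add: L' → (

No remaining common prefixes — done.

Resulting grammar:
L → L ( n L'
L' → A n
L' → (
L → n
A → n
A → A (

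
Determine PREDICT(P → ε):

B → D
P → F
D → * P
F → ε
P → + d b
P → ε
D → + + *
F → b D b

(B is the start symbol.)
PREDICT(P → ε) = (FIRST(RHS) \ {ε}) ∪ (FOLLOW(P) if ε ∈ FIRST(RHS), i.e. RHS ⇒* ε)
The right-hand side is ε (FIRST(ε) = { ε }), so the predict set is FOLLOW(P) = { $, 'b' }
PREDICT(P → ε) = { $, 'b' }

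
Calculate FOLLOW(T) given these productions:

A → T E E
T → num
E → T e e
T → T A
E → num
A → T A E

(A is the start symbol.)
{ 'e', 'num' }

To compute FOLLOW(T), find every occurrence of T on a right-hand side N → α T β: add FIRST(β) \ {ε}, and if β is empty or nullable also add FOLLOW(N). Iterate to a fixed point.

In A → T E E: T is followed by E E, add FIRST(E E) \ {ε} = { 'num' }
In E → T e e: T is followed by e e, add FIRST(e e) \ {ε} = { 'e' }
In T → T A: T is followed by A, add FIRST(A) \ {ε} = { 'num' }
In A → T A E: T is followed by A E, add FIRST(A E) \ {ε} = { 'num' }

Taking the union: FOLLOW(T) = { 'e', 'num' }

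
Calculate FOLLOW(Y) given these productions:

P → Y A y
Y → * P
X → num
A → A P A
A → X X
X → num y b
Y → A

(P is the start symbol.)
In P → Y A y: Y is followed by A y, add FIRST(A y) \ {ε} = { 'num' }

Taking the union: FOLLOW(Y) = { 'num' }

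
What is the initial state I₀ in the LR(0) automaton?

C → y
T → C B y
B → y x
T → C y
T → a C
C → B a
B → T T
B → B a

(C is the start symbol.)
{ [B → . B a], [B → . T T], [B → . y x], [C → . B a], [C → . y], [C' → . C], [T → . C B y], [T → . C y], [T → . a C] }

First, augment the grammar with C' → C
I₀ = CLOSURE({ [C' → . C] }):
  [C' → . C] has the dot before C: add [C → . y], [C → . B a]
  [C → . B a] has the dot before B: add [B → . y x], [B → . T T], [B → . B a]
  [B → . T T] has the dot before T: add [T → . C B y], [T → . C y], [T → . a C]
No further items can be added.

I₀ = { [B → . B a], [B → . T T], [B → . y x], [C → . B a], [C → . y], [C' → . C], [T → . C B y], [T → . C y], [T → . a C] }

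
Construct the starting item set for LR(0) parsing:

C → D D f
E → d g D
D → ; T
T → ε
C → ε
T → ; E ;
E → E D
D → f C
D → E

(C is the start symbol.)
{ [C → . D D f], [C → .], [C' → . C], [D → . ; T], [D → . E], [D → . f C], [E → . E D], [E → . d g D] }

First, augment the grammar with C' → C
I₀ = CLOSURE({ [C' → . C] }):
  [C' → . C] has the dot before C: add [C → . D D f], [C → .]
  [C → . D D f] has the dot before D: add [D → . ; T], [D → . f C], [D → . E]
  [D → . E] has the dot before E: add [E → . d g D], [E → . E D]
No further items can be added.

I₀ = { [C → . D D f], [C → .], [C' → . C], [D → . ; T], [D → . E], [D → . f C], [E → . E D], [E → . d g D] }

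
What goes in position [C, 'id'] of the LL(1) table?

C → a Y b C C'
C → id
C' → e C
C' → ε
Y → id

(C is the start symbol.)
C → id

To find M[C, 'id'], we find productions for C where 'id' is in the predict set (PREDICT(N → α) = (FIRST(α) \ {ε}) ∪ (FOLLOW(N) if α ⇒* ε)).

C → a Y b C C': PREDICT = { 'a' }
C → id: PREDICT = { 'id' }
  'id' is in predict set, so this production goes in M[C, 'id']

M[C, 'id'] = C → id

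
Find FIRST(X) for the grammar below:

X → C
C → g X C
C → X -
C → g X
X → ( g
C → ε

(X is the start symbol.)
To compute FIRST(X), examine every production with X on the left-hand side, reading each right-hand side left to right until a non-nullable symbol is reached.

FIRST sets of the other non-terminals involved (by the same procedure, iterated to a fixed point):
  FIRST(C) = { '(', '-', 'g', ε }

From X → C:
  - C is a non-terminal: add FIRST(C) \ {ε} = { '(', '-', 'g' }
    C is nullable and nothing follows, so the whole right-hand side can vanish: ε ∈ FIRST(X)
From X → ( g:
  - '(' is a terminal: add '(' and stop

Collecting: FIRST(X) = { '(', '-', 'g', ε }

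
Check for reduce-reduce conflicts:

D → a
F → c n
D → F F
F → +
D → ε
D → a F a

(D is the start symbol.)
Augment with D' → D and build the canonical LR(0) collection (I0 = CLOSURE({[D' → . D]}), then GOTO on every symbol after a dot until no new states appear). It has 10 states:
  I0: { [D → . F F], [D → . a F a], [D → . a], [D → .], [D' → . D], [F → . +], [F → . c n] }  — shift, reduce
  I1: { [F → + .] }  — reduce
  I2: { [D' → D .] }  — accept
  I3: { [D → F . F], [F → . +], [F → . c n] }  — shift
  I4: { [D → a . F a], [D → a .], [F → . +], [F → . c n] }  — shift, reduce
  I5: { [F → c . n] }  — shift
  I6: { [F → c n .] }  — reduce
  I7: { [D → a F . a] }  — shift
  I8: { [D → a F a .] }  — reduce
  I9: { [D → F F .] }  — reduce

No state contains more than one complete item.

Answer: No reduce-reduce conflicts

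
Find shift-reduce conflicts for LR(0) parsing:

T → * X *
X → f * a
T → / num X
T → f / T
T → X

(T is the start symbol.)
No shift-reduce conflicts

Augment with T' → T and build the canonical LR(0) collection (I0 = CLOSURE({[T' → . T]}), then GOTO on every symbol after a dot until no new states appear). It has 15 states:
  I0: { [T → . * X *], [T → . / num X], [T → . X], [T → . f / T], [T' → . T], [X → . f * a] }  — shift
  I1: { [T → * . X *], [X → . f * a] }  — shift
  I2: { [T → / . num X] }  — shift
  I3: { [T' → T .] }  — accept
  I4: { [T → X .] }  — reduce
  I5: { [T → f . / T], [X → f . * a] }  — shift
  I6: { [X → f * . a] }  — shift
  I7: { [T → . * X *], [T → . / num X], [T → . X], [T → . f / T], [T → f / . T], [X → . f * a] }  — shift
  I8: { [T → f / T .] }  — reduce
  I9: { [X → f * a .] }  — reduce
  I10: { [T → / num . X], [X → . f * a] }  — shift
  I11: { [T → / num X .] }  — reduce
  I12: { [X → f . * a] }  — shift
  I13: { [T → * X . *] }  — shift
  I14: { [T → * X * .] }  — reduce

No state contains both a complete item and a shift item.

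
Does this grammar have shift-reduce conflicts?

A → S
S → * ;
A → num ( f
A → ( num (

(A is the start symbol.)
A shift-reduce conflict occurs when an LR(0) state has both:
  - a complete (reduce) item [A → α .] (dot at the end), and
  - a shift item [B → β . c γ] (dot before a terminal).

Augment with A' → A and build the canonical LR(0) collection (I0 = CLOSURE({[A' → . A]}), then GOTO on every symbol after a dot until no new states appear). It has 11 states:
  I0: { [A → . ( num (], [A → . S], [A → . num ( f], [A' → . A], [S → . * ;] }  — shift
  I1: { [A → ( . num (] }  — shift
  I2: { [S → * . ;] }  — shift
  I3: { [A' → A .] }  — accept
  I4: { [A → S .] }  — reduce
  I5: { [A → num . ( f] }  — shift
  I6: { [A → num ( . f] }  — shift
  I7: { [A → num ( f .] }  — reduce
  I8: { [S → * ; .] }  — reduce
  I9: { [A → ( num . (] }  — shift
  I10: { [A → ( num ( .] }  — reduce

No state contains both a complete item and a shift item.

Answer: No shift-reduce conflicts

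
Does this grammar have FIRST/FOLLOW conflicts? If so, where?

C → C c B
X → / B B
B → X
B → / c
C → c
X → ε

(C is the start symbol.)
Yes. X → '/' B B with FOLLOW(X) on { '/' }; B → '/' c with FOLLOW(B) on { '/' }

Nullable non-terminals: B, X.
FIRST sets used below: FIRST(X) = { '/', ε }

B: nullable alternative(s) B → X; FOLLOW(B) = { $, '/', 'c' }
  B → X: FIRST \ {ε} = { '/' } — this is the only nullable alternative, skip
  B → / c: FIRST \ {ε} = { '/' } — overlaps FOLLOW(B) on { '/' }: CONFLICT

X: nullable alternative(s) X → ε; FOLLOW(X) = { $, '/', 'c' }
  X → / B B: FIRST \ {ε} = { '/' } — overlaps FOLLOW(X) on { '/' }: CONFLICT
  X → ε: FIRST \ {ε} = { } — this is the only nullable alternative, skip

C has no nullable alternative, so no FIRST/FOLLOW check is needed there.

So the grammar has 2 FIRST/FOLLOW conflicts (marked CONFLICT above).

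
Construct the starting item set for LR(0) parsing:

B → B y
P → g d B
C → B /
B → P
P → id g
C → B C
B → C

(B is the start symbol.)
{ [B → . B y], [B → . C], [B → . P], [B' → . B], [C → . B /], [C → . B C], [P → . g d B], [P → . id g] }

First, augment the grammar with B' → B
I₀ = CLOSURE({ [B' → . B] }):
  [B' → . B] has the dot before B: add [B → . B y], [B → . P], [B → . C]
  [B → . P] has the dot before P: add [P → . g d B], [P → . id g]
  [B → . C] has the dot before C: add [C → . B /], [C → . B C]
No further items can be added.

I₀ = { [B → . B y], [B → . C], [B → . P], [B' → . B], [C → . B /], [C → . B C], [P → . g d B], [P → . id g] }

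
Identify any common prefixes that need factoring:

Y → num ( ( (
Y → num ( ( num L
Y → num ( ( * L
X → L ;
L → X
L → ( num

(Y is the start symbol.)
Yes, Y has productions with common prefix 'num ( ('

Left-factoring is needed when two productions for the same non-terminal
share a common prefix on the right-hand side.

Productions for Y:
  Y → num ( ( (
  Y → num ( ( num L
  Y → num ( ( * L
Productions for L:
  L → X
  L → ( num

Found common prefix 'num ( (' in productions for Y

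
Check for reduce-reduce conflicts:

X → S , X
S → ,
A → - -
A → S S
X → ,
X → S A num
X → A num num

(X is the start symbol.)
A reduce-reduce conflict occurs when an LR(0) state has two complete items [A → α .] and [B → β .] — both call for a reduction, and with no lookahead the parser cannot choose between them.

Augment with X' → X and build the canonical LR(0) collection (I0 = CLOSURE({[X' → . X]}), then GOTO on every symbol after a dot until no new states appear). It has 16 states:
  I0: { [A → . - -], [A → . S S], [S → . ,], [X → . ,], [X → . A num num], [X → . S , X], [X → . S A num], [X' → . X] }  — shift
  I1: { [S → , .], [X → , .] }  — 2 reduces
  I2: { [A → - . -] }  — shift
  I3: { [X → A . num num] }  — shift
  I4: { [A → . - -], [A → . S S], [A → S . S], [S → . ,], [X → S . , X], [X → S . A num] }  — shift
  I5: { [X' → X .] }  — accept
  I6: { [A → . - -], [A → . S S], [S → , .], [S → . ,], [X → . ,], [X → . A num num], [X → . S , X], [X → . S A num], [X → S , . X] }  — shift, reduce
  I7: { [X → S A . num] }  — shift
  I8: { [A → S . S], [A → S S .], [S → . ,] }  — shift, reduce
  I9: { [S → , .] }  — reduce
  I10: { [A → S S .] }  — reduce
  I11: { [X → S A num .] }  — reduce
  I12: { [X → S , X .] }  — reduce
  I13: { [X → A num . num] }  — shift
  I14: { [X → A num num .] }  — reduce
  I15: { [A → - - .] }  — reduce

I1 contains complete items [S → , .], [X → , .] — reduce-reduce conflict.

Answer: Yes — I1: [S → , .] vs [X → , .]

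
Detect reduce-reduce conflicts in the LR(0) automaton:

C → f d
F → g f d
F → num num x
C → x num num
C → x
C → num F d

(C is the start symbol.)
No reduce-reduce conflicts

A reduce-reduce conflict occurs when an LR(0) state has two complete items [A → α .] and [B → β .] — both call for a reduction, and with no lookahead the parser cannot choose between them.

Augment with C' → C and build the canonical LR(0) collection (I0 = CLOSURE({[C' → . C]}), then GOTO on every symbol after a dot until no new states appear). It has 16 states:
  I0: { [C → . f d], [C → . num F d], [C → . x num num], [C → . x], [C' → . C] }  — shift
  I1: { [C' → C .] }  — accept
  I2: { [C → f . d] }  — shift
  I3: { [C → num . F d], [F → . g f d], [F → . num num x] }  — shift
  I4: { [C → x . num num], [C → x .] }  — shift, reduce
  I5: { [C → x num . num] }  — shift
  I6: { [C → x num num .] }  — reduce
  I7: { [C → num F . d] }  — shift
  I8: { [F → g . f d] }  — shift
  I9: { [F → num . num x] }  — shift
  I10: { [F → num num . x] }  — shift
  I11: { [F → num num x .] }  — reduce
  I12: { [F → g f . d] }  — shift
  I13: { [F → g f d .] }  — reduce
  I14: { [C → num F d .] }  — reduce
  I15: { [C → f d .] }  — reduce

No state contains more than one complete item.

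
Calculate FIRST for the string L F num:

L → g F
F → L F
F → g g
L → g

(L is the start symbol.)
FIRST sets of the non-terminals involved (from the grammar, by fixed-point iteration):
  FIRST(L) = { 'g' }

To compute FIRST(L F num), process the symbols left to right:
Symbol L is a non-terminal. Add FIRST(L) \ {ε} = { 'g' }
L is not nullable (ε ∉ FIRST(L)), so stop here.
FIRST(L F num) = { 'g' }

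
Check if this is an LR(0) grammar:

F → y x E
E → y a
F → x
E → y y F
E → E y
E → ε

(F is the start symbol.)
A grammar is LR(0) if no state in the canonical LR(0) collection has:
  - both a shift item (dot before a terminal) and a complete item (shift-reduce conflict), or
  - two or more complete items (reduce-reduce conflict; the accept item [F' → F .] counts as a complete item here).

Augment with F' → F and build the canonical LR(0) collection (I0 = CLOSURE({[F' → . F]}), then GOTO on every symbol after a dot until no new states appear). It has 11 states:
  I0: { [F → . x], [F → . y x E], [F' → . F] }  — shift
  I1: { [F' → F .] }  — accept
  I2: { [F → x .] }  — reduce
  I3: { [F → y . x E] }  — shift
  I4: { [E → . E y], [E → . y a], [E → . y y F], [E → .], [F → y x . E] }  — shift, reduce
  I5: { [E → E . y], [F → y x E .] }  — shift, reduce
  I6: { [E → y . a], [E → y . y F] }  — shift
  I7: { [E → y a .] }  — reduce
  I8: { [E → y y . F], [F → . x], [F → . y x E] }  — shift
  I9: { [E → y y F .] }  — reduce
  I10: { [E → E y .] }  — reduce

Conflict in state I4:
  Shift-reduce conflict between [E → .] and [E → . y a]
So the grammar is NOT LR(0).

Answer: No. Shift-reduce conflict between [E → .] and [E → . y a]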